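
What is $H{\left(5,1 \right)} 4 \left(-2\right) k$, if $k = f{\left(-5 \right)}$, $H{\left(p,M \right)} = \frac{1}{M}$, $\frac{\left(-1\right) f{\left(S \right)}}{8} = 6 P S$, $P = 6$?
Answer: $-11520$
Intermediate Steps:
$f{\left(S \right)} = - 288 S$ ($f{\left(S \right)} = - 8 \cdot 6 \cdot 6 S = - 8 \cdot 36 S = - 288 S$)
$k = 1440$ ($k = \left(-288\right) \left(-5\right) = 1440$)
$H{\left(5,1 \right)} 4 \left(-2\right) k = 1^{-1} \cdot 4 \left(-2\right) 1440 = 1 \cdot 4 \left(-2\right) 1440 = 4 \left(-2\right) 1440 = \left(-8\right) 1440 = -11520$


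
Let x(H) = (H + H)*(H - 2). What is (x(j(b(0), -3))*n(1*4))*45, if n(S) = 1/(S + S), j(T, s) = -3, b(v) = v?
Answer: 675/4 ≈ 168.75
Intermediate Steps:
n(S) = 1/(2*S)
x(H) = 2*H*(-2 + H) (x(H) = (2*H)*(-2 + H) = 2*H*(-2 + H))
(x(j(b(0), -3))*n(1*4))*45 = ((2*(-3)*(-2 - 3))*(1/(2*((1*4)))))*45 = ((2*(-3)*(-5))*((1/2)/4))*45 = (30*((1/2)*(1/4)))*45 = (30*(1/8))*45 = (15/4)*45 = 675/4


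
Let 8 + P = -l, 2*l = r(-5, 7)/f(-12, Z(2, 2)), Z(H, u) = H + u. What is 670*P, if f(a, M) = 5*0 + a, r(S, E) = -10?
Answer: -33835/6 ≈ -5639.2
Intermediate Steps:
f(a, M) = a (f(a, M) = 0 + a = a)
l = 5/12 (l = (-10/(-12))/2 = (-10*(-1/12))/2 = (½)*(⅚) = 5/12 ≈ 0.41667)
P = -101/12 (P = -8 - 1*5/12 = -8 - 5/12 = -101/12 ≈ -8.4167)
670*P = 670*(-101/12) = -33835/6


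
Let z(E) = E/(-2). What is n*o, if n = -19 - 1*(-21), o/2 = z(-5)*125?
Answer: 1250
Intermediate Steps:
z(E) = -E/2 (z(E) = E*(-1/2) = -E/2)
o = 625 (o = 2*(-1/2*(-5)*125) = 2*((5/2)*125) = 2*(625/2) = 625)
n = 2 (n = -19 + 21 = 2)
n*o = 2*625 = 1250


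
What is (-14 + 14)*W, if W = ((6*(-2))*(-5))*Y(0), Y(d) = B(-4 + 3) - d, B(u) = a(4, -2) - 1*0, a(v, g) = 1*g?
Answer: 0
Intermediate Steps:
a(v, g) = g
B(u) = -2 (B(u) = -2 - 1*0 = -2 + 0 = -2)
Y(d) = -2 - d
W = -120 (W = ((6*(-2))*(-5))*(-2 - 1*0) = (-12*(-5))*(-2 + 0) = 60*(-2) = -120)
(-14 + 14)*W = (-14 + 14)*(-120) = 0*(-120) = 0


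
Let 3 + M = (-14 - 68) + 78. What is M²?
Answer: 49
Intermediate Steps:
M = -7 (M = -3 + ((-14 - 68) + 78) = -3 + (-82 + 78) = -3 - 4 = -7)
M² = (-7)² = 49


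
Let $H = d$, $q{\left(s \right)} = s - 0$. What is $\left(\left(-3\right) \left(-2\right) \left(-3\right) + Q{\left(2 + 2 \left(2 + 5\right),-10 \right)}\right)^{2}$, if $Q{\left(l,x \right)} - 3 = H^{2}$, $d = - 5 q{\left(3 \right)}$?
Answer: $44100$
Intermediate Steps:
$q{\left(s \right)} = s$ ($q{\left(s \right)} = s + 0 = s$)
$d = -15$ ($d = \left(-5\right) 3 = -15$)
$H = -15$
$Q{\left(l,x \right)} = 228$ ($Q{\left(l,x \right)} = 3 + \left(-15\right)^{2} = 3 + 225 = 228$)
$\left(\left(-3\right) \left(-2\right) \left(-3\right) + Q{\left(2 + 2 \left(2 + 5\right),-10 \right)}\right)^{2} = \left(\left(-3\right) \left(-2\right) \left(-3\right) + 228\right)^{2} = \left(6 \left(-3\right) + 228\right)^{2} = \left(-18 + 228\right)^{2} = 210^{2} = 44100$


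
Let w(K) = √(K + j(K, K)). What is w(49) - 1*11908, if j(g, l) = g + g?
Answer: -11908 + 7*√3 ≈ -11896.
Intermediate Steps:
j(g, l) = 2*g
w(K) = √3*√K (w(K) = √(K + 2*K) = √(3*K) = √3*√K)
w(49) - 1*11908 = √3*√49 - 1*11908 = √3*7 - 11908 = 7*√3 - 11908 = -11908 + 7*√3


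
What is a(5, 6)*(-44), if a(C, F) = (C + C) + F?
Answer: -704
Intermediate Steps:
a(C, F) = F + 2*C (a(C, F) = 2*C + F = F + 2*C)
a(5, 6)*(-44) = (6 + 2*5)*(-44) = (6 + 10)*(-44) = 16*(-44) = -704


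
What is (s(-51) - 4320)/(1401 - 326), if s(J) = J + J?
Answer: -4422/1075 ≈ -4.1135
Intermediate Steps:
s(J) = 2*J
(s(-51) - 4320)/(1401 - 326) = (2*(-51) - 4320)/(1401 - 326) = (-102 - 4320)/1075 = -4422*1/1075 = -4422/1075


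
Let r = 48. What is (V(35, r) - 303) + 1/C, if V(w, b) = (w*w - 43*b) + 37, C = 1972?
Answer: -2179059/1972 ≈ -1105.0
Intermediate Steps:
V(w, b) = 37 + w² - 43*b (V(w, b) = (w² - 43*b) + 37 = 37 + w² - 43*b)
(V(35, r) - 303) + 1/C = ((37 + 35² - 43*48) - 303) + 1/1972 = ((37 + 1225 - 2064) - 303) + 1/1972 = (-802 - 303) + 1/1972 = -1105 + 1/1972 = -2179059/1972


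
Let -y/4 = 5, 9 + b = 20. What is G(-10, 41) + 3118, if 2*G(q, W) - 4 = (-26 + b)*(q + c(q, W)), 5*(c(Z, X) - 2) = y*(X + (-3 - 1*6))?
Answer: 4140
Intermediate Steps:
b = 11 (b = -9 + 20 = 11)
y = -20 (y = -4*5 = -20)
c(Z, X) = 38 - 4*X (c(Z, X) = 2 + (-20*(X + (-3 - 1*6)))/5 = 2 + (-20*(X + (-3 - 6)))/5 = 2 + (-20*(X - 9))/5 = 2 + (-20*(-9 + X))/5 = 2 + (180 - 20*X)/5 = 2 + (36 - 4*X) = 38 - 4*X)
G(q, W) = -283 + 30*W - 15*q/2 (G(q, W) = 2 + ((-26 + 11)*(q + (38 - 4*W)))/2 = 2 + (-15*(38 + q - 4*W))/2 = 2 + (-570 - 15*q + 60*W)/2 = 2 + (-285 + 30*W - 15*q/2) = -283 + 30*W - 15*q/2)
G(-10, 41) + 3118 = (-283 + 30*41 - 15/2*(-10)) + 3118 = (-283 + 1230 + 75) + 3118 = 1022 + 3118 = 4140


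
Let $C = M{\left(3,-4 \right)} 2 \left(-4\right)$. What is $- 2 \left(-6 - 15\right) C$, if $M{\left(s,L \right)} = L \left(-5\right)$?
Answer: $-6720$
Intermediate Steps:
$M{\left(s,L \right)} = - 5 L$
$C = -160$ ($C = \left(-5\right) \left(-4\right) 2 \left(-4\right) = 20 \cdot 2 \left(-4\right) = 40 \left(-4\right) = -160$)
$- 2 \left(-6 - 15\right) C = - 2 \left(-6 - 15\right) \left(-160\right) = \left(-2\right) \left(-21\right) \left(-160\right) = 42 \left(-160\right) = -6720$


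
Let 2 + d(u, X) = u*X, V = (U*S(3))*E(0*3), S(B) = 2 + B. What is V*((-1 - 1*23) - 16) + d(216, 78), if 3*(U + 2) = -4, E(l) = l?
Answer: 16846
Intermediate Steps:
U = -10/3 (U = -2 + (⅓)*(-4) = -2 - 4/3 = -10/3 ≈ -3.3333)
V = 0 (V = (-10*(2 + 3)/3)*(0*3) = -10/3*5*0 = -50/3*0 = 0)
d(u, X) = -2 + X*u (d(u, X) = -2 + u*X = -2 + X*u)
V*((-1 - 1*23) - 16) + d(216, 78) = 0*((-1 - 1*23) - 16) + (-2 + 78*216) = 0*((-1 - 23) - 16) + (-2 + 16848) = 0*(-24 - 16) + 16846 = 0*(-40) + 16846 = 0 + 16846 = 16846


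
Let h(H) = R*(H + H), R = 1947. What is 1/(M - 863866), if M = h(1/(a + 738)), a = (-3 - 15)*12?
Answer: -87/75155693 ≈ -1.1576e-6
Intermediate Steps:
a = -216 (a = -18*12 = -216)
h(H) = 3894*H (h(H) = 1947*(H + H) = 1947*(2*H) = 3894*H)
M = 649/87 (M = 3894/(-216 + 738) = 3894/522 = 3894*(1/522) = 649/87 ≈ 7.4598)
1/(M - 863866) = 1/(649/87 - 863866) = 1/(-75155693/87) = -87/75155693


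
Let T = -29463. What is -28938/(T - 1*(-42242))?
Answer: -2226/983 ≈ -2.2645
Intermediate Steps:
-28938/(T - 1*(-42242)) = -28938/(-29463 - 1*(-42242)) = -28938/(-29463 + 42242) = -28938/12779 = -28938*1/12779 = -2226/983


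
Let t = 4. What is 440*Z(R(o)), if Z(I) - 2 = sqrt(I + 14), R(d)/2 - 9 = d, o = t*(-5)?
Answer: 880 + 880*I*sqrt(2) ≈ 880.0 + 1244.5*I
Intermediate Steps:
o = -20 (o = 4*(-5) = -20)
R(d) = 18 + 2*d
Z(I) = 2 + sqrt(14 + I) (Z(I) = 2 + sqrt(I + 14) = 2 + sqrt(14 + I))
440*Z(R(o)) = 440*(2 + sqrt(14 + (18 + 2*(-20)))) = 440*(2 + sqrt(14 + (18 - 40))) = 440*(2 + sqrt(14 - 22)) = 440*(2 + sqrt(-8)) = 440*(2 + 2*I*sqrt(2)) = 880 + 880*I*sqrt(2)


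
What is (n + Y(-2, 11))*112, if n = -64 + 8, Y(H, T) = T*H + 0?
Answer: -8736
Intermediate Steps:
Y(H, T) = H*T (Y(H, T) = H*T + 0 = H*T)
n = -56
(n + Y(-2, 11))*112 = (-56 - 2*11)*112 = (-56 - 22)*112 = -78*112 = -8736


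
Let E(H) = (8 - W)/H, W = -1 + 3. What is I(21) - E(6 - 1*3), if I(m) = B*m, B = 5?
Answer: 103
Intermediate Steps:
W = 2
I(m) = 5*m
E(H) = 6/H (E(H) = (8 - 1*2)/H = (8 - 2)/H = 6/H)
I(21) - E(6 - 1*3) = 5*21 - 6/(6 - 1*3) = 105 - 6/(6 - 3) = 105 - 6/3 = 105 - 1*2 = 105 - 2 = 103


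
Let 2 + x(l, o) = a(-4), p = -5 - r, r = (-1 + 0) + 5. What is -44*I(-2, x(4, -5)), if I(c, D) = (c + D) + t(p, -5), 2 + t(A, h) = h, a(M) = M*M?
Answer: -220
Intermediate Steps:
r = 4 (r = -1 + 5 = 4)
a(M) = M**2
p = -9 (p = -5 - 1*4 = -5 - 4 = -9)
t(A, h) = -2 + h
x(l, o) = 14 (x(l, o) = -2 + (-4)**2 = -2 + 16 = 14)
I(c, D) = -7 + D + c (I(c, D) = (c + D) + (-2 - 5) = (D + c) - 7 = -7 + D + c)
-44*I(-2, x(4, -5)) = -44*(-7 + 14 - 2) = -44*5 = -220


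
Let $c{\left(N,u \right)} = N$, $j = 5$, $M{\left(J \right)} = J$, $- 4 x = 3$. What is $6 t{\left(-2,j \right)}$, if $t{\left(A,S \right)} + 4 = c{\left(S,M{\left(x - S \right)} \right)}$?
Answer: $6$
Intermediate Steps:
$x = - \frac{3}{4}$ ($x = \left(- \frac{1}{4}\right) 3 = - \frac{3}{4} \approx -0.75$)
$t{\left(A,S \right)} = -4 + S$
$6 t{\left(-2,j \right)} = 6 \left(-4 + 5\right) = 6 \cdot 1 = 6$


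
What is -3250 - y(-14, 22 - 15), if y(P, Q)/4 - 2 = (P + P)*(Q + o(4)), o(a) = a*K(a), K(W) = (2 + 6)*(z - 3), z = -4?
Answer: -27562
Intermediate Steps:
K(W) = -56 (K(W) = (2 + 6)*(-4 - 3) = 8*(-7) = -56)
o(a) = -56*a (o(a) = a*(-56) = -56*a)
y(P, Q) = 8 + 8*P*(-224 + Q) (y(P, Q) = 8 + 4*((P + P)*(Q - 56*4)) = 8 + 4*((2*P)*(Q - 224)) = 8 + 4*((2*P)*(-224 + Q)) = 8 + 4*(2*P*(-224 + Q)) = 8 + 8*P*(-224 + Q))
-3250 - y(-14, 22 - 15) = -3250 - (8 - 1792*(-14) + 8*(-14)*(22 - 15)) = -3250 - (8 + 25088 + 8*(-14)*7) = -3250 - (8 + 25088 - 784) = -3250 - 1*24312 = -3250 - 24312 = -27562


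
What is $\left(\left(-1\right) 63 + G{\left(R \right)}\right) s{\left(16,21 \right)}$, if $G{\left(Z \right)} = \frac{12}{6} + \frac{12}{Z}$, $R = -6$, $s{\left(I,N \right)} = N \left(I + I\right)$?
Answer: $-42336$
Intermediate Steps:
$s{\left(I,N \right)} = 2 I N$ ($s{\left(I,N \right)} = N 2 I = 2 I N$)
$G{\left(Z \right)} = 2 + \frac{12}{Z}$ ($G{\left(Z \right)} = 12 \cdot \frac{1}{6} + \frac{12}{Z} = 2 + \frac{12}{Z}$)
$\left(\left(-1\right) 63 + G{\left(R \right)}\right) s{\left(16,21 \right)} = \left(\left(-1\right) 63 + \left(2 + \frac{12}{-6}\right)\right) 2 \cdot 16 \cdot 21 = \left(-63 + \left(2 + 12 \left(- \frac{1}{6}\right)\right)\right) 672 = \left(-63 + \left(2 - 2\right)\right) 672 = \left(-63 + 0\right) 672 = \left(-63\right) 672 = -42336$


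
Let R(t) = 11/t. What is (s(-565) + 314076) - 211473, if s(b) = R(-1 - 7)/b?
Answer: 463765571/4520 ≈ 1.0260e+5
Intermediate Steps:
s(b) = -11/(8*b) (s(b) = (11/(-1 - 7))/b = (11/(-8))/b = (11*(-1/8))/b = -11/(8*b))
(s(-565) + 314076) - 211473 = (-11/8/(-565) + 314076) - 211473 = (-11/8*(-1/565) + 314076) - 211473 = (11/4520 + 314076) - 211473 = 1419623531/4520 - 211473 = 463765571/4520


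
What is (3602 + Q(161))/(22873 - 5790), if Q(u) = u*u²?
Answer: 4176883/17083 ≈ 244.51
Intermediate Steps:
Q(u) = u³
(3602 + Q(161))/(22873 - 5790) = (3602 + 161³)/(22873 - 5790) = (3602 + 4173281)/17083 = 4176883*(1/17083) = 4176883/17083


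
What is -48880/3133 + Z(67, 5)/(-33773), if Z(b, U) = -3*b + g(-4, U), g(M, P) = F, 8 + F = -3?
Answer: -126935388/8139293 ≈ -15.595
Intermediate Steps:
F = -11 (F = -8 - 3 = -11)
g(M, P) = -11
Z(b, U) = -11 - 3*b (Z(b, U) = -3*b - 11 = -11 - 3*b)
-48880/3133 + Z(67, 5)/(-33773) = -48880/3133 + (-11 - 3*67)/(-33773) = -48880*1/3133 + (-11 - 201)*(-1/33773) = -3760/241 - 212*(-1/33773) = -3760/241 + 212/33773 = -126935388/8139293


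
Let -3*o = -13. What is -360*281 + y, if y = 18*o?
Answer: -101082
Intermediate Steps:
o = 13/3 (o = -1/3*(-13) = 13/3 ≈ 4.3333)
y = 78 (y = 18*(13/3) = 78)
-360*281 + y = -360*281 + 78 = -101160 + 78 = -101082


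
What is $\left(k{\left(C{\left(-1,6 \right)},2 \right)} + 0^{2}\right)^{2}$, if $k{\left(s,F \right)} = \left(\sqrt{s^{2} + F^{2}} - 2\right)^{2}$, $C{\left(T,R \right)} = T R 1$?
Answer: $2576 - 704 \sqrt{10} \approx 349.76$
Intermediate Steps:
$C{\left(T,R \right)} = R T$ ($C{\left(T,R \right)} = R T 1 = R T$)
$k{\left(s,F \right)} = \left(-2 + \sqrt{F^{2} + s^{2}}\right)^{2}$ ($k{\left(s,F \right)} = \left(\sqrt{F^{2} + s^{2}} - 2\right)^{2} = \left(-2 + \sqrt{F^{2} + s^{2}}\right)^{2}$)
$\left(k{\left(C{\left(-1,6 \right)},2 \right)} + 0^{2}\right)^{2} = \left(\left(-2 + \sqrt{2^{2} + \left(6 \left(-1\right)\right)^{2}}\right)^{2} + 0^{2}\right)^{2} = \left(\left(-2 + \sqrt{4 + \left(-6\right)^{2}}\right)^{2} + 0\right)^{2} = \left(\left(-2 + \sqrt{4 + 36}\right)^{2} + 0\right)^{2} = \left(\left(-2 + \sqrt{40}\right)^{2} + 0\right)^{2} = \left(\left(-2 + 2 \sqrt{10}\right)^{2} + 0\right)^{2} = \left(\left(-2 + 2 \sqrt{10}\right)^{2}\right)^{2} = \left(-2 + 2 \sqrt{10}\right)^{4}$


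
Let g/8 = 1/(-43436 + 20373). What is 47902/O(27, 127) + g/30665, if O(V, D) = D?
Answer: 33877582723274/89817815665 ≈ 377.18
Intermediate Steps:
g = -8/23063 (g = 8/(-43436 + 20373) = 8/(-23063) = 8*(-1/23063) = -8/23063 ≈ -0.00034688)
47902/O(27, 127) + g/30665 = 47902/127 - 8/23063/30665 = 47902*(1/127) - 8/23063*1/30665 = 47902/127 - 8/707226895 = 33877582723274/89817815665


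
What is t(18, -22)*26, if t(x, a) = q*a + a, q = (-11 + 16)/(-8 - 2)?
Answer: -286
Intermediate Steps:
q = -½ (q = 5/(-10) = 5*(-⅒) = -½ ≈ -0.50000)
t(x, a) = a/2 (t(x, a) = -a/2 + a = a/2)
t(18, -22)*26 = ((½)*(-22))*26 = -11*26 = -286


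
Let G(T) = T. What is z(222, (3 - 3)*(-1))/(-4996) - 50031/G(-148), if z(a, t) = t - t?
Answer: 50031/148 ≈ 338.05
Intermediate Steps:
z(a, t) = 0
z(222, (3 - 3)*(-1))/(-4996) - 50031/G(-148) = 0/(-4996) - 50031/(-148) = 0*(-1/4996) - 50031*(-1/148) = 0 + 50031/148 = 50031/148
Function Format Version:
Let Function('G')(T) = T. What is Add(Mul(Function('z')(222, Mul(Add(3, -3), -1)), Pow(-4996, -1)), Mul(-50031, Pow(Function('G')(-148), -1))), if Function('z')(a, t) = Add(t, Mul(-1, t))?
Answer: Rational(50031, 148) ≈ 338.05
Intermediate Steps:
Function('z')(a, t) = 0
Add(Mul(Function('z')(222, Mul(Add(3, -3), -1)), Pow(-4996, -1)), Mul(-50031, Pow(Function('G')(-148), -1))) = Add(Mul(0, Pow(-4996, -1)), Mul(-50031, Pow(-148, -1))) = Add(Mul(0, Rational(-1, 4996)), Mul(-50031, Rational(-1, 148))) = Add(0, Rational(50031, 148)) = Rational(50031, 148)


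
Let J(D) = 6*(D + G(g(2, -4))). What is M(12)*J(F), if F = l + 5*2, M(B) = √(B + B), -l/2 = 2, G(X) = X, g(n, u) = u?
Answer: 24*√6 ≈ 58.788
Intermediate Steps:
l = -4 (l = -2*2 = -4)
M(B) = √2*√B (M(B) = √(2*B) = √2*√B)
F = 6 (F = -4 + 5*2 = -4 + 10 = 6)
J(D) = -24 + 6*D (J(D) = 6*(D - 4) = 6*(-4 + D) = -24 + 6*D)
M(12)*J(F) = (√2*√12)*(-24 + 6*6) = (√2*(2*√3))*(-24 + 36) = (2*√6)*12 = 24*√6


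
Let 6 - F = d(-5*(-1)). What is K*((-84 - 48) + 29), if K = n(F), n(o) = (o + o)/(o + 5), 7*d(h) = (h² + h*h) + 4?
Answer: 2472/23 ≈ 107.48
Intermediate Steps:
d(h) = 4/7 + 2*h²/7 (d(h) = ((h² + h*h) + 4)/7 = ((h² + h²) + 4)/7 = (2*h² + 4)/7 = (4 + 2*h²)/7 = 4/7 + 2*h²/7)
F = -12/7 (F = 6 - (4/7 + 2*(-5*(-1))²/7) = 6 - (4/7 + (2/7)*5²) = 6 - (4/7 + (2/7)*25) = 6 - (4/7 + 50/7) = 6 - 1*54/7 = 6 - 54/7 = -12/7 ≈ -1.7143)
n(o) = 2*o/(5 + o) (n(o) = (2*o)/(5 + o) = 2*o/(5 + o))
K = -24/23 (K = 2*(-12/7)/(5 - 12/7) = 2*(-12/7)/(23/7) = 2*(-12/7)*(7/23) = -24/23 ≈ -1.0435)
K*((-84 - 48) + 29) = -24*((-84 - 48) + 29)/23 = -24*(-132 + 29)/23 = -24/23*(-103) = 2472/23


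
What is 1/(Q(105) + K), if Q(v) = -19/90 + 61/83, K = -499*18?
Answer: -7470/67091627 ≈ -0.00011134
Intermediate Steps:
K = -8982
Q(v) = 3913/7470 (Q(v) = -19*1/90 + 61*(1/83) = -19/90 + 61/83 = 3913/7470)
1/(Q(105) + K) = 1/(3913/7470 - 8982) = 1/(-67091627/7470) = -7470/67091627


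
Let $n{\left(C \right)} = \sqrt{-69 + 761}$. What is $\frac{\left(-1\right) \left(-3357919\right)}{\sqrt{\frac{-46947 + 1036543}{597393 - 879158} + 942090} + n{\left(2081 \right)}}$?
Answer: $\frac{946144047035}{\sqrt{74793673744803310} + 563530 \sqrt{173}} \approx 3368.3$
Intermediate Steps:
$n{\left(C \right)} = 2 \sqrt{173}$ ($n{\left(C \right)} = \sqrt{692} = 2 \sqrt{173}$)
$\frac{\left(-1\right) \left(-3357919\right)}{\sqrt{\frac{-46947 + 1036543}{597393 - 879158} + 942090} + n{\left(2081 \right)}} = \frac{\left(-1\right) \left(-3357919\right)}{\sqrt{\frac{-46947 + 1036543}{597393 - 879158} + 942090} + 2 \sqrt{173}} = \frac{3357919}{\sqrt{\frac{989596}{-281765} + 942090} + 2 \sqrt{173}} = \frac{3357919}{\sqrt{989596 \left(- \frac{1}{281765}\right) + 942090} + 2 \sqrt{173}} = \frac{3357919}{\sqrt{- \frac{989596}{281765} + 942090} + 2 \sqrt{173}} = \frac{3357919}{\sqrt{\frac{265446999254}{281765}} + 2 \sqrt{173}} = \frac{3357919}{\frac{\sqrt{74793673744803310}}{281765} + 2 \sqrt{173}} = \frac{3357919}{2 \sqrt{173} + \frac{\sqrt{74793673744803310}}{281765}}$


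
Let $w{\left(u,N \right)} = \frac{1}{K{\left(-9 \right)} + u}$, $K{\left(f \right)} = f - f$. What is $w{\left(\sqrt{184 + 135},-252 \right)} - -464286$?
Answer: $464286 + \frac{\sqrt{319}}{319} \approx 4.6429 \cdot 10^{5}$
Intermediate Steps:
$K{\left(f \right)} = 0$
$w{\left(u,N \right)} = \frac{1}{u}$ ($w{\left(u,N \right)} = \frac{1}{0 + u} = \frac{1}{u}$)
$w{\left(\sqrt{184 + 135},-252 \right)} - -464286 = \frac{1}{\sqrt{184 + 135}} - -464286 = \frac{1}{\sqrt{319}} + 464286 = \frac{\sqrt{319}}{319} + 464286 = 464286 + \frac{\sqrt{319}}{319}$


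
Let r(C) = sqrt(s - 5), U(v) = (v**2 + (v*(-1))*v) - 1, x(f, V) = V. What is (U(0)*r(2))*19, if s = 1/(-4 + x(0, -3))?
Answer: -114*I*sqrt(7)/7 ≈ -43.088*I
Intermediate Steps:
s = -1/7 (s = 1/(-4 - 3) = 1/(-7) = -1/7 ≈ -0.14286)
U(v) = -1 (U(v) = (v**2 + (-v)*v) - 1 = (v**2 - v**2) - 1 = 0 - 1 = -1)
r(C) = 6*I*sqrt(7)/7 (r(C) = sqrt(-1/7 - 5) = sqrt(-36/7) = 6*I*sqrt(7)/7)
(U(0)*r(2))*19 = -6*I*sqrt(7)/7*19 = -114*I*sqrt(7)/7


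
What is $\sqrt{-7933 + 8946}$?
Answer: $\sqrt{1013} \approx 31.828$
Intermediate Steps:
$\sqrt{-7933 + 8946} = \sqrt{1013}$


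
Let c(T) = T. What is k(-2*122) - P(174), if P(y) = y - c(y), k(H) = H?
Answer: -244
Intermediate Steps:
P(y) = 0 (P(y) = y - y = 0)
k(-2*122) - P(174) = -2*122 - 1*0 = -244 + 0 = -244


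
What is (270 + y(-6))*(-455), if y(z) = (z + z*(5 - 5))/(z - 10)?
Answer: -984165/8 ≈ -1.2302e+5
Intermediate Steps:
y(z) = z/(-10 + z) (y(z) = (z + z*0)/(-10 + z) = (z + 0)/(-10 + z) = z/(-10 + z))
(270 + y(-6))*(-455) = (270 - 6/(-10 - 6))*(-455) = (270 - 6/(-16))*(-455) = (270 - 6*(-1/16))*(-455) = (270 + 3/8)*(-455) = (2163/8)*(-455) = -984165/8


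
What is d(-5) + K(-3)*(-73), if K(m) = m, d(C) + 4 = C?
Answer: 210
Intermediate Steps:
d(C) = -4 + C
d(-5) + K(-3)*(-73) = (-4 - 5) - 3*(-73) = -9 + 219 = 210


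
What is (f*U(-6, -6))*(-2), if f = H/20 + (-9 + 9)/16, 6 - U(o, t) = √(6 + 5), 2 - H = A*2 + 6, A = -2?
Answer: 0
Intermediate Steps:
H = 0 (H = 2 - (-2*2 + 6) = 2 - (-4 + 6) = 2 - 1*2 = 2 - 2 = 0)
U(o, t) = 6 - √11 (U(o, t) = 6 - √(6 + 5) = 6 - √11)
f = 0 (f = 0/20 + (-9 + 9)/16 = 0*(1/20) + 0*(1/16) = 0 + 0 = 0)
(f*U(-6, -6))*(-2) = (0*(6 - √11))*(-2) = 0*(-2) = 0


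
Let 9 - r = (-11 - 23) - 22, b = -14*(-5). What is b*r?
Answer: 4550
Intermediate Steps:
b = 70 (b = -1*(-70) = 70)
r = 65 (r = 9 - ((-11 - 23) - 22) = 9 - (-34 - 22) = 9 - 1*(-56) = 9 + 56 = 65)
b*r = 70*65 = 4550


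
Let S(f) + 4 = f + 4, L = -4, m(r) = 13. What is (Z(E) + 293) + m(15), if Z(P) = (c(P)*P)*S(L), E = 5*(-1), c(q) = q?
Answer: 206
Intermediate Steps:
E = -5
S(f) = f (S(f) = -4 + (f + 4) = -4 + (4 + f) = f)
Z(P) = -4*P² (Z(P) = (P*P)*(-4) = P²*(-4) = -4*P²)
(Z(E) + 293) + m(15) = (-4*(-5)² + 293) + 13 = (-4*25 + 293) + 13 = (-100 + 293) + 13 = 193 + 13 = 206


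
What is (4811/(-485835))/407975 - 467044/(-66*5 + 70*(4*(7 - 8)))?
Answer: 9257210660894179/12090720581625 ≈ 765.65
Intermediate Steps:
(4811/(-485835))/407975 - 467044/(-66*5 + 70*(4*(7 - 8))) = (4811*(-1/485835))*(1/407975) - 467044/(-330 + 70*(4*(-1))) = -4811/485835*1/407975 - 467044/(-330 + 70*(-4)) = -4811/198208534125 - 467044/(-330 - 280) = -4811/198208534125 - 467044/(-610) = -4811/198208534125 - 467044*(-1/610) = -4811/198208534125 + 233522/305 = 9257210660894179/12090720581625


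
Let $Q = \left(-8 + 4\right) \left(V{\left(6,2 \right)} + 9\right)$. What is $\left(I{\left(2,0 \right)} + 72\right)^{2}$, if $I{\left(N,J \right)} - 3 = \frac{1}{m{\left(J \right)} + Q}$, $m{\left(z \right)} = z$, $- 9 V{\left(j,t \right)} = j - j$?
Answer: $\frac{7284601}{1296} \approx 5620.8$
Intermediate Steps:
$V{\left(j,t \right)} = 0$ ($V{\left(j,t \right)} = - \frac{j - j}{9} = \left(- \frac{1}{9}\right) 0 = 0$)
$Q = -36$ ($Q = \left(-8 + 4\right) \left(0 + 9\right) = \left(-4\right) 9 = -36$)
$I{\left(N,J \right)} = 3 + \frac{1}{-36 + J}$ ($I{\left(N,J \right)} = 3 + \frac{1}{J - 36} = 3 + \frac{1}{-36 + J}$)
$\left(I{\left(2,0 \right)} + 72\right)^{2} = \left(\frac{-107 + 3 \cdot 0}{-36 + 0} + 72\right)^{2} = \left(\frac{-107 + 0}{-36} + 72\right)^{2} = \left(\left(- \frac{1}{36}\right) \left(-107\right) + 72\right)^{2} = \left(\frac{107}{36} + 72\right)^{2} = \left(\frac{2699}{36}\right)^{2} = \frac{7284601}{1296}$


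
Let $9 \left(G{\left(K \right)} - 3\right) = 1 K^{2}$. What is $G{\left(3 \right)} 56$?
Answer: $224$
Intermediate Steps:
$G{\left(K \right)} = 3 + \frac{K^{2}}{9}$ ($G{\left(K \right)} = 3 + \frac{1 K^{2}}{9} = 3 + \frac{K^{2}}{9}$)
$G{\left(3 \right)} 56 = \left(3 + \frac{3^{2}}{9}\right) 56 = \left(3 + \frac{1}{9} \cdot 9\right) 56 = \left(3 + 1\right) 56 = 4 \cdot 56 = 224$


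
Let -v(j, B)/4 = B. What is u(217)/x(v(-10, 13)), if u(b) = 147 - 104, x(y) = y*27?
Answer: -43/1404 ≈ -0.030627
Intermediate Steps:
v(j, B) = -4*B
x(y) = 27*y
u(b) = 43
u(217)/x(v(-10, 13)) = 43/((27*(-4*13))) = 43/((27*(-52))) = 43/(-1404) = 43*(-1/1404) = -43/1404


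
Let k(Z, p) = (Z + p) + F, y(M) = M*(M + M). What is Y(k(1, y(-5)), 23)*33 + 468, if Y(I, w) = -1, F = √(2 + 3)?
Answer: 435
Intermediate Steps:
F = √5 ≈ 2.2361
y(M) = 2*M² (y(M) = M*(2*M) = 2*M²)
k(Z, p) = Z + p + √5 (k(Z, p) = (Z + p) + √5 = Z + p + √5)
Y(k(1, y(-5)), 23)*33 + 468 = -1*33 + 468 = -33 + 468 = 435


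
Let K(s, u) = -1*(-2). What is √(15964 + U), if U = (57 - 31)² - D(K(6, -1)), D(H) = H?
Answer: √16638 ≈ 128.99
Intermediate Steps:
K(s, u) = 2
U = 674 (U = (57 - 31)² - 1*2 = 26² - 2 = 676 - 2 = 674)
√(15964 + U) = √(15964 + 674) = √16638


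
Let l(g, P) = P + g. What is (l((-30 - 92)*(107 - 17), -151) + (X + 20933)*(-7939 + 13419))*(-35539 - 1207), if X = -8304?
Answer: -2542668462594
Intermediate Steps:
(l((-30 - 92)*(107 - 17), -151) + (X + 20933)*(-7939 + 13419))*(-35539 - 1207) = ((-151 + (-30 - 92)*(107 - 17)) + (-8304 + 20933)*(-7939 + 13419))*(-35539 - 1207) = ((-151 - 122*90) + 12629*5480)*(-36746) = ((-151 - 10980) + 69206920)*(-36746) = (-11131 + 69206920)*(-36746) = 69195789*(-36746) = -2542668462594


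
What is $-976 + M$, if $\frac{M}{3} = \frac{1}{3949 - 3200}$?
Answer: $- \frac{731021}{749} \approx -976.0$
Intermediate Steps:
$M = \frac{3}{749}$ ($M = \frac{3}{3949 - 3200} = \frac{3}{749} \approx 0.0040053$)
$-976 + M = -976 + \frac{3}{749} = - \frac{731021}{749}$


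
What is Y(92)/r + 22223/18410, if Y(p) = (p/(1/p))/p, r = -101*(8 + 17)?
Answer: 10883871/9297050 ≈ 1.1707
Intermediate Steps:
r = -2525 (r = -101*25 = -2525)
Y(p) = p (Y(p) = (p*p)/p = p²/p = p)
Y(92)/r + 22223/18410 = 92/(-2525) + 22223/18410 = 92*(-1/2525) + 22223*(1/18410) = -92/2525 + 22223/18410 = 10883871/9297050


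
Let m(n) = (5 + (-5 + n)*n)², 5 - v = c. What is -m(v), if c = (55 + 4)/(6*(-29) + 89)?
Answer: -4183631761/52200625 ≈ -80.145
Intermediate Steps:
c = -59/85 (c = 59/(-174 + 89) = 59/(-85) = 59*(-1/85) = -59/85 ≈ -0.69412)
v = 484/85 (v = 5 - 1*(-59/85) = 5 + 59/85 = 484/85 ≈ 5.6941)
m(n) = (5 + n*(-5 + n))²
-m(v) = -(5 + (484/85)² - 5*484/85)² = -(5 + 234256/7225 - 484/17)² = -(64681/7225)² = -1*4183631761/52200625 = -4183631761/52200625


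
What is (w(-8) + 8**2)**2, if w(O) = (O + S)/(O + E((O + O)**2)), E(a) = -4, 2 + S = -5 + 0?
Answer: 68121/16 ≈ 4257.6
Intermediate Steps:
S = -7 (S = -2 + (-5 + 0) = -2 - 5 = -7)
w(O) = (-7 + O)/(-4 + O) (w(O) = (O - 7)/(O - 4) = (-7 + O)/(-4 + O))
(w(-8) + 8**2)**2 = ((-7 - 8)/(-4 - 8) + 8**2)**2 = (-15/(-12) + 64)**2 = (-1/12*(-15) + 64)**2 = (5/4 + 64)**2 = (261/4)**2 = 68121/16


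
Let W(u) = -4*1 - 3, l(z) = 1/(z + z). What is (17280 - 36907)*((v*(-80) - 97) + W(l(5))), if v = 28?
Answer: 46005688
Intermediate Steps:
l(z) = 1/(2*z)
W(u) = -7 (W(u) = -4 - 3 = -7)
(17280 - 36907)*((v*(-80) - 97) + W(l(5))) = (17280 - 36907)*((28*(-80) - 97) - 7) = -19627*((-2240 - 97) - 7) = -19627*(-2337 - 7) = -19627*(-2344) = 46005688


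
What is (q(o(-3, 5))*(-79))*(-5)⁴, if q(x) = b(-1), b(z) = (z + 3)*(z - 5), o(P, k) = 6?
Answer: 592500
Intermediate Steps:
b(z) = (-5 + z)*(3 + z) (b(z) = (3 + z)*(-5 + z) = (-5 + z)*(3 + z))
q(x) = -12 (q(x) = -15 + (-1)² - 2*(-1) = -15 + 1 + 2 = -12)
(q(o(-3, 5))*(-79))*(-5)⁴ = -12*(-79)*(-5)⁴ = 948*625 = 592500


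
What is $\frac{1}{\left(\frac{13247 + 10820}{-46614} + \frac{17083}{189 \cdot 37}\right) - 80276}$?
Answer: $- \frac{108657234}{8722358781107} \approx -1.2457 \cdot 10^{-5}$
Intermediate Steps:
$\frac{1}{\left(\frac{13247 + 10820}{-46614} + \frac{17083}{189 \cdot 37}\right) - 80276} = \frac{1}{\left(24067 \left(- \frac{1}{46614}\right) + \frac{17083}{6993}\right) - 80276} = \frac{1}{\left(- \frac{24067}{46614} + 17083 \cdot \frac{1}{6993}\right) - 80276} = \frac{1}{\left(- \frac{24067}{46614} + \frac{17083}{6993}\right) - 80276} = \frac{1}{\frac{209335477}{108657234} - 80276} = \frac{1}{- \frac{8722358781107}{108657234}} = - \frac{108657234}{8722358781107}$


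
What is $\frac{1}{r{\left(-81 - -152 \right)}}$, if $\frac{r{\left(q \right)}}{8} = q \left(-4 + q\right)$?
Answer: $\frac{1}{38056} \approx 2.6277 \cdot 10^{-5}$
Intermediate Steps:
$r{\left(q \right)} = 8 q \left(-4 + q\right)$
$\frac{1}{r{\left(-81 - -152 \right)}} = \frac{1}{8 \left(-81 - -152\right) \left(-4 - -71\right)} = \frac{1}{8 \left(-81 + 152\right) \left(-4 + \left(-81 + 152\right)\right)} = \frac{1}{8 \cdot 71 \left(-4 + 71\right)} = \frac{1}{8 \cdot 71 \cdot 67} = \frac{1}{38056}$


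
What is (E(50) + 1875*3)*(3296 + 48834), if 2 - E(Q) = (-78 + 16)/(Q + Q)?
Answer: 1466839153/5 ≈ 2.9337e+8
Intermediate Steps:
E(Q) = 2 + 31/Q (E(Q) = 2 - (-78 + 16)/(Q + Q) = 2 - (-62)/(2*Q) = 2 - (-62)*1/(2*Q) = 2 - (-31)/Q = 2 + 31/Q)
(E(50) + 1875*3)*(3296 + 48834) = ((2 + 31/50) + 1875*3)*(3296 + 48834) = ((2 + 31*(1/50)) + 5625)*52130 = ((2 + 31/50) + 5625)*52130 = (131/50 + 5625)*52130 = (281381/50)*52130 = 1466839153/5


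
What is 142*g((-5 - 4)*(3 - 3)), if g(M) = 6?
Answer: 852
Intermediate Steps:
142*g((-5 - 4)*(3 - 3)) = 142*6 = 852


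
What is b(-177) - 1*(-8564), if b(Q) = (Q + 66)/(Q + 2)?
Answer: 1498811/175 ≈ 8564.6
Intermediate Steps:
b(Q) = (66 + Q)/(2 + Q)
b(-177) - 1*(-8564) = (66 - 177)/(2 - 177) - 1*(-8564) = -111/(-175) + 8564 = -1/175*(-111) + 8564 = 111/175 + 8564 = 1498811/175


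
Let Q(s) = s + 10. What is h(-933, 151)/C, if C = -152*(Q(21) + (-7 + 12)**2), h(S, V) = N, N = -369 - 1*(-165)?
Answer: 51/2128 ≈ 0.023966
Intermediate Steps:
Q(s) = 10 + s
N = -204 (N = -369 + 165 = -204)
h(S, V) = -204
C = -8512 (C = -152*((10 + 21) + (-7 + 12)**2) = -152*(31 + 5**2) = -152*(31 + 25) = -152*56 = -8512)
h(-933, 151)/C = -204/(-8512) = -204*(-1/8512) = 51/2128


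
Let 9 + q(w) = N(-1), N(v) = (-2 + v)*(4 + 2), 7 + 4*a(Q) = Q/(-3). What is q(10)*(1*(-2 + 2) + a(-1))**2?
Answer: -75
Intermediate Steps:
a(Q) = -7/4 - Q/12 (a(Q) = -7/4 + (Q/(-3))/4 = -7/4 + (Q*(-1/3))/4 = -7/4 + (-Q/3)/4 = -7/4 - Q/12)
N(v) = -12 + 6*v (N(v) = (-2 + v)*6 = -12 + 6*v)
q(w) = -27 (q(w) = -9 + (-12 + 6*(-1)) = -9 + (-12 - 6) = -9 - 18 = -27)
q(10)*(1*(-2 + 2) + a(-1))**2 = -27*(1*(-2 + 2) + (-7/4 - 1/12*(-1)))**2 = -27*(1*0 + (-7/4 + 1/12))**2 = -27*(0 - 5/3)**2 = -27*(-5/3)**2 = -27*25/9 = -75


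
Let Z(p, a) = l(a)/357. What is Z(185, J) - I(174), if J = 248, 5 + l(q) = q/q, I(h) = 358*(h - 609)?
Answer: 55595606/357 ≈ 1.5573e+5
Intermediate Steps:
I(h) = -218022 + 358*h (I(h) = 358*(-609 + h) = -218022 + 358*h)
l(q) = -4 (l(q) = -5 + q/q = -5 + 1 = -4)
Z(p, a) = -4/357
Z(185, J) - I(174) = -4/357 - (-218022 + 358*174) = -4/357 - (-218022 + 62292) = -4/357 - 1*(-155730) = -4/357 + 155730 = 55595606/357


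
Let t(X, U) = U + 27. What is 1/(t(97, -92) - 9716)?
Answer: -1/9781 ≈ -0.00010224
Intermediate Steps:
t(X, U) = 27 + U
1/(t(97, -92) - 9716) = 1/((27 - 92) - 9716) = 1/(-65 - 9716) = 1/(-9781) = -1/9781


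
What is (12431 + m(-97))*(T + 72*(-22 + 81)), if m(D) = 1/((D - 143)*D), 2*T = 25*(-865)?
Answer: -3799449637849/46560 ≈ -8.1603e+7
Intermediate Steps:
T = -21625/2 (T = (25*(-865))/2 = (½)*(-21625) = -21625/2 ≈ -10813.)
m(D) = 1/(D*(-143 + D)) (m(D) = 1/((-143 + D)*D) = 1/(D*(-143 + D)))
(12431 + m(-97))*(T + 72*(-22 + 81)) = (12431 + 1/((-97)*(-143 - 97)))*(-21625/2 + 72*(-22 + 81)) = (12431 - 1/97/(-240))*(-21625/2 + 72*59) = (12431 - 1/97*(-1/240))*(-21625/2 + 4248) = (12431 + 1/23280)*(-13129/2) = (289393681/23280)*(-13129/2) = -3799449637849/46560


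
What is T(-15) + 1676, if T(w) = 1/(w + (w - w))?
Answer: 25139/15 ≈ 1675.9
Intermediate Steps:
T(w) = 1/w (T(w) = 1/(w + 0) = 1/w)
T(-15) + 1676 = 1/(-15) + 1676 = -1/15 + 1676 = 25139/15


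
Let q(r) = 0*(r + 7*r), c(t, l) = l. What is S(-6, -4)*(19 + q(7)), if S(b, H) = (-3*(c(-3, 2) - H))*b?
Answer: 2052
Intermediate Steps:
S(b, H) = b*(-6 + 3*H) (S(b, H) = (-3*(2 - H))*b = (-6 + 3*H)*b = b*(-6 + 3*H))
q(r) = 0 (q(r) = 0*(8*r) = 0)
S(-6, -4)*(19 + q(7)) = (3*(-6)*(-2 - 4))*(19 + 0) = (3*(-6)*(-6))*19 = 108*19 = 2052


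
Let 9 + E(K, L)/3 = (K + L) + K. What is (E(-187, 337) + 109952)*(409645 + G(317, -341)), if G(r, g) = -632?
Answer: 44915353582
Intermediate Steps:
E(K, L) = -27 + 3*L + 6*K (E(K, L) = -27 + 3*((K + L) + K) = -27 + 3*(L + 2*K) = -27 + (3*L + 6*K) = -27 + 3*L + 6*K)
(E(-187, 337) + 109952)*(409645 + G(317, -341)) = ((-27 + 3*337 + 6*(-187)) + 109952)*(409645 - 632) = ((-27 + 1011 - 1122) + 109952)*409013 = (-138 + 109952)*409013 = 109814*409013 = 44915353582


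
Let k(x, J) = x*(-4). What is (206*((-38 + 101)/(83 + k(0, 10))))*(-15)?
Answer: -194670/83 ≈ -2345.4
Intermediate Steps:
k(x, J) = -4*x
(206*((-38 + 101)/(83 + k(0, 10))))*(-15) = (206*((-38 + 101)/(83 - 4*0)))*(-15) = (206*(63/(83 + 0)))*(-15) = (206*(63/83))*(-15) = (12978/83)*(-15) = -194670/83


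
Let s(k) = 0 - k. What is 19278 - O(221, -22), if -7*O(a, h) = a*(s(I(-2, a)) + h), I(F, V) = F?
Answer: 130526/7 ≈ 18647.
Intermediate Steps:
s(k) = -k
O(a, h) = -a*(2 + h)/7 (O(a, h) = -a*(-1*(-2) + h)/7 = -a*(2 + h)/7)
19278 - O(221, -22) = 19278 - (-1)*221*(2 - 22)/7 = 19278 - (-1)*221*(-20)/7 = 19278 - 1*4420/7 = 19278 - 4420/7 = 130526/7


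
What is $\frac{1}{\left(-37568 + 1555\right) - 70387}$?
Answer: $- \frac{1}{106400} \approx -9.3985 \cdot 10^{-6}$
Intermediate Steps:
$\frac{1}{\left(-37568 + 1555\right) - 70387} = \frac{1}{-36013 - 70387} = \frac{1}{-106400} = - \frac{1}{106400}$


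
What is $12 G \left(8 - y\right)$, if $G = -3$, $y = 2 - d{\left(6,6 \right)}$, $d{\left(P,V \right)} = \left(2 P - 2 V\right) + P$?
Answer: $-432$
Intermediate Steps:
$d{\left(P,V \right)} = - 2 V + 3 P$ ($d{\left(P,V \right)} = \left(- 2 V + 2 P\right) + P = - 2 V + 3 P$)
$y = -4$ ($y = 2 - \left(\left(-2\right) 6 + 3 \cdot 6\right) = 2 - \left(-12 + 18\right) = 2 - 6 = -4$)
$12 G \left(8 - y\right) = 12 \left(-3\right) \left(8 - -4\right) = - 36 \left(8 + 4\right) = \left(-36\right) 12 = -432$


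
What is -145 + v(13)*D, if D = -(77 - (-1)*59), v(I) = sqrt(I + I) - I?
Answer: 1623 - 136*sqrt(26) ≈ 929.53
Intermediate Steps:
v(I) = -I + sqrt(2)*sqrt(I) (v(I) = sqrt(2*I) - I = sqrt(2)*sqrt(I) - I = -I + sqrt(2)*sqrt(I))
D = -136 (D = -(77 - 1*(-59)) = -(77 + 59) = -1*136 = -136)
-145 + v(13)*D = -145 + (-1*13 + sqrt(2)*sqrt(13))*(-136) = -145 + (-13 + sqrt(26))*(-136) = -145 + (1768 - 136*sqrt(26)) = 1623 - 136*sqrt(26)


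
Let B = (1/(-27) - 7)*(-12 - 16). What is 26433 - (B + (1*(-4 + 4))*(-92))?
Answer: 708371/27 ≈ 26236.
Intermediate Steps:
B = 5320/27 (B = (-1/27 - 7)*(-28) = -190/27*(-28) = 5320/27 ≈ 197.04)
26433 - (B + (1*(-4 + 4))*(-92)) = 26433 - (5320/27 + (1*(-4 + 4))*(-92)) = 26433 - (5320/27 + (1*0)*(-92)) = 26433 - (5320/27 + 0*(-92)) = 26433 - (5320/27 + 0) = 26433 - 1*5320/27 = 26433 - 5320/27 = 708371/27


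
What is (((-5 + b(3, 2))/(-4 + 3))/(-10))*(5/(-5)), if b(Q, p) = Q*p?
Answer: -⅒ ≈ -0.10000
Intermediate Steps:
(((-5 + b(3, 2))/(-4 + 3))/(-10))*(5/(-5)) = (((-5 + 3*2)/(-4 + 3))/(-10))*(5/(-5)) = (-(-5 + 6)/(10*(-1)))*(5*(-⅕)) = -(-1)/10*(-1) = -⅒*(-1)*(-1) = (⅒)*(-1) = -⅒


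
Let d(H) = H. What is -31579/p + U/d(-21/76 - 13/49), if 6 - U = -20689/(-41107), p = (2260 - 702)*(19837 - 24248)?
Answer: -47769449929135/4709131542982 ≈ -10.144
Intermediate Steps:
p = -6872338 (p = 1558*(-4411) = -6872338)
U = 225953/41107 (U = 6 - (-20689)/(-41107) = 6 - (-20689)*(-1)/41107 = 6 - 1*20689/41107 = 6 - 20689/41107 = 225953/41107 ≈ 5.4967)
-31579/p + U/d(-21/76 - 13/49) = -31579/(-6872338) + 225953/(41107*(-21/76 - 13/49)) = -31579*(-1/6872338) + 225953/(41107*(-21*1/76 - 13*1/49)) = 31579/6872338 + 225953/(41107*(-21/76 - 13/49)) = 31579/6872338 + 225953/(41107*(-2017/3724)) = 31579/6872338 + (225953/41107)*(-3724/2017) = 31579/6872338 - 841448972/82912819 = -47769449929135/4709131542982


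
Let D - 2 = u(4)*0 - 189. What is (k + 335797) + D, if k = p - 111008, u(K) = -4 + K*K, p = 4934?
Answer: 229536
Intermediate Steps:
u(K) = -4 + K²
D = -187 (D = 2 + ((-4 + 4²)*0 - 189) = 2 + ((-4 + 16)*0 - 189) = 2 + (12*0 - 189) = 2 + (0 - 189) = 2 - 189 = -187)
k = -106074 (k = 4934 - 111008 = -106074)
(k + 335797) + D = (-106074 + 335797) - 187 = 229723 - 187 = 229536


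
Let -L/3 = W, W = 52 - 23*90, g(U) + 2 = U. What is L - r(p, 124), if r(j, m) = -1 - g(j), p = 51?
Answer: 6104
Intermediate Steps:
g(U) = -2 + U
W = -2018 (W = 52 - 2070 = -2018)
r(j, m) = 1 - j (r(j, m) = -1 - (-2 + j) = -1 + (2 - j) = 1 - j)
L = 6054 (L = -3*(-2018) = 6054)
L - r(p, 124) = 6054 - (1 - 1*51) = 6054 - (1 - 51) = 6054 - 1*(-50) = 6054 + 50 = 6104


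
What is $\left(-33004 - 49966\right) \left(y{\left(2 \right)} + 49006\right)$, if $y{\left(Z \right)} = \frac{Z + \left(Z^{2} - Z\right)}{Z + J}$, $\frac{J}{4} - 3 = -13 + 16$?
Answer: $- \frac{52858527600}{13} \approx -4.066 \cdot 10^{9}$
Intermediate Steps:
$J = 24$ ($J = 12 + 4 \left(-13 + 16\right) = 12 + 4 \cdot 3 = 12 + 12 = 24$)
$y{\left(Z \right)} = \frac{Z^{2}}{24 + Z}$ ($y{\left(Z \right)} = \frac{Z + \left(Z^{2} - Z\right)}{Z + 24} = \frac{Z^{2}}{24 + Z}$)
$\left(-33004 - 49966\right) \left(y{\left(2 \right)} + 49006\right) = \left(-33004 - 49966\right) \left(\frac{2^{2}}{24 + 2} + 49006\right) = - 82970 \left(\frac{4}{26} + 49006\right) = - 82970 \left(4 \cdot \frac{1}{26} + 49006\right) = - 82970 \left(\frac{2}{13} + 49006\right) = \left(-82970\right) \frac{637080}{13} = - \frac{52858527600}{13}$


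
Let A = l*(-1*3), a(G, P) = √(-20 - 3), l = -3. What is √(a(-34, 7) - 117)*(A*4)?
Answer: 36*√(-117 + I*√23) ≈ 7.9791 + 389.48*I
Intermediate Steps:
a(G, P) = I*√23 (a(G, P) = √(-23) = I*√23)
A = 9 (A = -(-3)*3 = -3*(-3) = 9)
√(a(-34, 7) - 117)*(A*4) = √(I*√23 - 117)*(9*4) = √(-117 + I*√23)*36 = 36*√(-117 + I*√23)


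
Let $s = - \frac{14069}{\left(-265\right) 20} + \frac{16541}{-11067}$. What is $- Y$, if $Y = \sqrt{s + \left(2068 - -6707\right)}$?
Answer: $- \frac{\sqrt{21321716470593}}{49290} \approx -93.681$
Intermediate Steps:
$s = \frac{571717}{492900}$ ($s = - \frac{14069}{-5300} + 16541 \left(- \frac{1}{11067}\right) = \left(-14069\right) \left(- \frac{1}{5300}\right) - \frac{139}{93} = \frac{14069}{5300} - \frac{139}{93} = \frac{571717}{492900} \approx 1.1599$)
$Y = \frac{\sqrt{21321716470593}}{49290}$ ($Y = \sqrt{\frac{571717}{492900} + \left(2068 - -6707\right)} = \sqrt{\frac{571717}{492900} + \left(2068 + 6707\right)} = \sqrt{\frac{571717}{492900} + 8775} = \sqrt{\frac{4325769217}{492900}} = \frac{\sqrt{21321716470593}}{49290} \approx 93.681$)
$- Y = - \frac{\sqrt{21321716470593}}{49290}$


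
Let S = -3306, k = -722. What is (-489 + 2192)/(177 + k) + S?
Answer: -1803473/545 ≈ -3309.1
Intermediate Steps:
(-489 + 2192)/(177 + k) + S = (-489 + 2192)/(177 - 722) - 3306 = 1703/(-545) - 3306 = 1703*(-1/545) - 3306 = -1703/545 - 3306 = -1803473/545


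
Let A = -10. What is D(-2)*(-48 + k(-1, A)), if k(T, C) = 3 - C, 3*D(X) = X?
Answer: 70/3 ≈ 23.333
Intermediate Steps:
D(X) = X/3
D(-2)*(-48 + k(-1, A)) = ((⅓)*(-2))*(-48 + (3 - 1*(-10))) = -2*(-48 + (3 + 10))/3 = -2*(-48 + 13)/3 = -⅔*(-35) = 70/3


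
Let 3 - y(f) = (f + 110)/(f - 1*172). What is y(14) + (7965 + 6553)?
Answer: 1147221/79 ≈ 14522.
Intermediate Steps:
y(f) = 3 - (110 + f)/(-172 + f) (y(f) = 3 - (f + 110)/(f - 1*172) = 3 - (110 + f)/(f - 172) = 3 - (110 + f)/(-172 + f))
y(14) + (7965 + 6553) = 2*(-313 + 14)/(-172 + 14) + (7965 + 6553) = 2*(-299)/(-158) + 14518 = 2*(-1/158)*(-299) + 14518 = 299/79 + 14518 = 1147221/79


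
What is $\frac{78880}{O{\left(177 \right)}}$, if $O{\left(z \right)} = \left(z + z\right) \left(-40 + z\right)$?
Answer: $\frac{39440}{24249} \approx 1.6265$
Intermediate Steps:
$O{\left(z \right)} = 2 z \left(-40 + z\right)$
$\frac{78880}{O{\left(177 \right)}} = \frac{78880}{2 \cdot 177 \left(-40 + 177\right)} = \frac{78880}{2 \cdot 177 \cdot 137} = \frac{78880}{48498} = 78880 \cdot \frac{1}{48498} = \frac{39440}{24249}$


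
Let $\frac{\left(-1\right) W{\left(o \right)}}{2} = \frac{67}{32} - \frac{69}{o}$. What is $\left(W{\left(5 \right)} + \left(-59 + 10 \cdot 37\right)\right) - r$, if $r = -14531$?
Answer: $\frac{1189233}{80} \approx 14865.0$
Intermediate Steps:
$W{\left(o \right)} = - \frac{67}{16} + \frac{138}{o}$ ($W{\left(o \right)} = - 2 \left(\frac{67}{32} - \frac{69}{o}\right) = - \frac{67}{16} + \frac{138}{o}$)
$\left(W{\left(5 \right)} + \left(-59 + 10 \cdot 37\right)\right) - r = \left(\left(- \frac{67}{16} + \frac{138}{5}\right) + \left(-59 + 10 \cdot 37\right)\right) - -14531 = \left(\left(- \frac{67}{16} + 138 \cdot \frac{1}{5}\right) + \left(-59 + 370\right)\right) + 14531 = \left(\left(- \frac{67}{16} + \frac{138}{5}\right) + 311\right) + 14531 = \left(\frac{1873}{80} + 311\right) + 14531 = \frac{26753}{80} + 14531 = \frac{1189233}{80}$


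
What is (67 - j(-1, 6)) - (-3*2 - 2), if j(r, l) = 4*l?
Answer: 51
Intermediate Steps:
(67 - j(-1, 6)) - (-3*2 - 2) = (67 - 4*6) - (-3*2 - 2) = (67 - 1*24) - (-6 - 2) = (67 - 24) - 1*(-8) = 43 + 8 = 51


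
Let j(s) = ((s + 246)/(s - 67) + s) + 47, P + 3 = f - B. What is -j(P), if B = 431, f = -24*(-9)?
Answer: 48763/285 ≈ 171.10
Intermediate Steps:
f = 216
P = -218 (P = -3 + (216 - 1*431) = -3 + (216 - 431) = -3 - 215 = -218)
j(s) = 47 + s + (246 + s)/(-67 + s) (j(s) = ((246 + s)/(-67 + s) + s) + 47 = (s + (246 + s)/(-67 + s)) + 47 = 47 + s + (246 + s)/(-67 + s))
-j(P) = -(-2903 + (-218)**2 - 19*(-218))/(-67 - 218) = -(-2903 + 47524 + 4142)/(-285) = -(-1)*48763/285 = -1*(-48763/285) = 48763/285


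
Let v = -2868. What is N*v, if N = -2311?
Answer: 6627948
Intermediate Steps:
N*v = -2311*(-2868) = 6627948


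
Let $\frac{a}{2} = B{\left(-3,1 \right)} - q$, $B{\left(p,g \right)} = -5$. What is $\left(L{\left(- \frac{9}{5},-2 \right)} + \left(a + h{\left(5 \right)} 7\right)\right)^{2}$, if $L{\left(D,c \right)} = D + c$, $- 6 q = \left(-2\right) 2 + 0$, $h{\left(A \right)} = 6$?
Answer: $\frac{162409}{225} \approx 721.82$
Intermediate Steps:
$q = \frac{2}{3}$ ($q = - \frac{\left(-2\right) 2 + 0}{6} = - \frac{-4 + 0}{6} = \left(- \frac{1}{6}\right) \left(-4\right) = \frac{2}{3} \approx 0.66667$)
$a = - \frac{34}{3}$ ($a = 2 \left(-5 - \frac{2}{3}\right) = 2 \left(- \frac{17}{3}\right) = - \frac{34}{3} \approx -11.333$)
$\left(L{\left(- \frac{9}{5},-2 \right)} + \left(a + h{\left(5 \right)} 7\right)\right)^{2} = \left(\left(- \frac{9}{5} - 2\right) + \left(- \frac{34}{3} + 6 \cdot 7\right)\right)^{2} = \left(\left(\left(-9\right) \frac{1}{5} - 2\right) + \left(- \frac{34}{3} + 42\right)\right)^{2} = \left(\left(- \frac{9}{5} - 2\right) + \frac{92}{3}\right)^{2} = \left(- \frac{19}{5} + \frac{92}{3}\right)^{2} = \left(\frac{403}{15}\right)^{2} = \frac{162409}{225}$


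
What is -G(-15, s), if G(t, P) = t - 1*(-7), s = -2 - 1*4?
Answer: 8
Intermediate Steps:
s = -6 (s = -2 - 4 = -6)
G(t, P) = 7 + t (G(t, P) = t + 7 = 7 + t)
-G(-15, s) = -(7 - 15) = -1*(-8) = 8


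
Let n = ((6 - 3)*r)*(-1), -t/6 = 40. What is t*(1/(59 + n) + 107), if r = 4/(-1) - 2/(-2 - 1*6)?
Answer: -7217040/281 ≈ -25683.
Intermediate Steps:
t = -240 (t = -6*40 = -240)
r = -15/4 (r = 4*(-1) - 2/(-2 - 6) = -4 - 2/(-8) = -4 - 2*(-1/8) = -4 + 1/4 = -15/4 ≈ -3.7500)
n = 45/4 (n = ((6 - 3)*(-15/4))*(-1) = (3*(-15/4))*(-1) = -45/4*(-1) = 45/4 ≈ 11.250)
t*(1/(59 + n) + 107) = -240*(1/(59 + 45/4) + 107) = -240*(1/(281/4) + 107) = -240*(4/281 + 107) = -240*30071/281 = -7217040/281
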